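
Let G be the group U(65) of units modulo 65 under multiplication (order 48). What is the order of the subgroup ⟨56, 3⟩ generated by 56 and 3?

|⟨56⟩| = 6 and |⟨3⟩| = 12, so |H| is a multiple of lcm(6, 12) = 12 and divides |G| = 48.
Closing under the operation: H = {1, 3, 4, 9, 12, 14, 16, 17, 22, 23, 27, 29, 36, 38, 42, 43, 48, 49, 51, 53, 56, 61, 62, 64}, so |H| = 24.

24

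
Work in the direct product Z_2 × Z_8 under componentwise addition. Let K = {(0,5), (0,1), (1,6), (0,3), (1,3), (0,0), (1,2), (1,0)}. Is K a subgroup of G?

No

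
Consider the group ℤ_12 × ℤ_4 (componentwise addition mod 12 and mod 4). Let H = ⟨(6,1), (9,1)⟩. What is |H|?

|⟨(6,1)⟩| = 4 and |⟨(9,1)⟩| = 4, so |H| is a multiple of lcm(4, 4) = 4 and divides |G| = 48.
Closing under the operation: H = {(0,0), (0,1), (0,2), (0,3), (3,0), (3,1), (3,2), (3,3), (6,0), (6,1), (6,2), (6,3), (9,0), (9,1), (9,2), (9,3)}, so |H| = 16.

16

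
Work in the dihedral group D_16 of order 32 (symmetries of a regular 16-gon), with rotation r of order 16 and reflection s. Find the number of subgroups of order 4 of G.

|G| = 32 and 4 | 32, so subgroups of order 4 are possible by Lagrange.
The subgroups of order 4 are: {e, r^8, r^2s, r^10s}; {e, r^8, r^3s, r^11s}; {e, r^4, r^8, r^12}; {e, r^8, r^4s, r^12s}; … (9 in all).
So G has 9 subgroups of order 4.

9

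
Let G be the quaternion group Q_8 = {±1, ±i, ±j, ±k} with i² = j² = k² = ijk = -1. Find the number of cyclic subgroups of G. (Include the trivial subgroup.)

Each element a generates a cyclic subgroup ⟨a⟩; distinct elements may generate the same one (a cyclic group of order d has φ(d) generators).
Cyclic subgroups by order — order 1: 1; order 2: 1; order 4: 3.
Total: 5.

5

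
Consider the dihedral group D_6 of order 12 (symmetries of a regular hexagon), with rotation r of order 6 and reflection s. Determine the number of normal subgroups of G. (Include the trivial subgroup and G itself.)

G has 16 subgroups. Checking conjugation-invariance by order — order 1: 1/1 normal; order 2: 1/7 normal; order 3: 1/1 normal; order 4: 0/3 normal; order 6: 3/3 normal; order 12: 1/1 normal.
Total normal subgroups: 7.

7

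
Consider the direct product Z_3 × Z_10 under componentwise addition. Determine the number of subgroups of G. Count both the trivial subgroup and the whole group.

|G| = 30, so by Lagrange every subgroup order divides 30. Divisors: 1, 2, 3, 5, 6, 10, 15, 30.
Subgroups by order — order 1: 1; order 2: 1; order 3: 1; order 5: 1; order 6: 1; order 10: 1; order 15: 1; order 30: 1.
Total: 1 + 1 + 1 + 1 + 1 + 1 + 1 + 1 = 8.

8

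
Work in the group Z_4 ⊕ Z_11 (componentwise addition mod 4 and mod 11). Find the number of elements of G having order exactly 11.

10

An element (a,b) has order lcm(ord(a), ord(b)); count pairs with lcm equal to 11.
Enumerating gives 10 such elements.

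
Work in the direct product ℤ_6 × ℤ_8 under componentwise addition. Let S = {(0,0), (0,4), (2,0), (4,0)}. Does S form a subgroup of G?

Closure fails: (4,0) + (0,4) = (4,4) ∉ S. So S is not a subgroup.

No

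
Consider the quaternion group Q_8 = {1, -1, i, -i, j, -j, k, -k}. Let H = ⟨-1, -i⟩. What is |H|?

4

|⟨-1⟩| = 2 and |⟨-i⟩| = 4, so |H| is a multiple of lcm(2, 4) = 4 and divides |G| = 8.
Closing under the operation: H = {1, -1, i, -i}, so |H| = 4.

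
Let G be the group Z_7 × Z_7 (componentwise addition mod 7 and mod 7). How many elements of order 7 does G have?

48

An element (a,b) has order lcm(ord(a), ord(b)); count pairs with lcm equal to 7.
Enumerating gives 48 such elements.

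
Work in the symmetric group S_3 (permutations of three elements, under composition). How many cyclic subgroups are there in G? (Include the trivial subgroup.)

5

Group the elements of G by the cyclic subgroup they generate; each cyclic subgroup of order d accounts for φ(d) elements.
Cyclic subgroups by order — order 1: 1; order 2: 3; order 3: 1.
Total: 5.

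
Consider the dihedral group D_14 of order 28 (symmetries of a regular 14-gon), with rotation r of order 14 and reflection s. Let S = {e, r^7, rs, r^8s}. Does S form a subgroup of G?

|S| = 4 divides |G| = 28, consistent with Lagrange.
S contains the identity, every element's inverse is in S, and S is closed under ·: it is a subgroup.

Yes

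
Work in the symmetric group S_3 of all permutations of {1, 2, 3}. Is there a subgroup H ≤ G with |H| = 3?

Yes

3 | 6. A subgroup of order 3 is {e, (1 2 3), (1 3 2)}.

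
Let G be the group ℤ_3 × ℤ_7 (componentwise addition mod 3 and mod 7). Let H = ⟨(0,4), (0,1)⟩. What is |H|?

7

|⟨(0,4)⟩| = 7 and |⟨(0,1)⟩| = 7, so |H| is a multiple of lcm(7, 7) = 7 and divides |G| = 21.
Closing under the operation: H = {(0,0), (0,1), (0,2), (0,3), (0,4), (0,5), (0,6)}, so |H| = 7.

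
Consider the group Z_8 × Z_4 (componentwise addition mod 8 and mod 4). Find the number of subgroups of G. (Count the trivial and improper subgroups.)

|G| = 32, so by Lagrange every subgroup order divides 32. Divisors: 1, 2, 4, 8, 16, 32.
Subgroups by order — order 1: 1; order 2: 3; order 4: 7; order 8: 7; order 16: 3; order 32: 1.
Total: 1 + 3 + 7 + 7 + 3 + 1 = 22.

22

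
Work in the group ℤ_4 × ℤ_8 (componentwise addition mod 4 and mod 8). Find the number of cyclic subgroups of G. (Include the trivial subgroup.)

Group the elements of G by the cyclic subgroup they generate; each cyclic subgroup of order d accounts for φ(d) elements.
Cyclic subgroups by order — order 1: 1; order 2: 3; order 4: 6; order 8: 4.
Total: 14.

14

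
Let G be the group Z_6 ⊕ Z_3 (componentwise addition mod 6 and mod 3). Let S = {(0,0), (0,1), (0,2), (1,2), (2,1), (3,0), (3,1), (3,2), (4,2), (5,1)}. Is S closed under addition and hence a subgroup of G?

No

|S| = 10 does not divide |G| = 18, so by Lagrange S is not a subgroup.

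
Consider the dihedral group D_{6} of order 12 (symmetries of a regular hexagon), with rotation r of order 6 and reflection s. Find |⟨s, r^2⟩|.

|⟨s⟩| = 2 and |⟨r^2⟩| = 3, so |H| is a multiple of lcm(2, 3) = 6 and divides |G| = 12.
Closing under the operation: H = {e, r^2, r^4, s, r^2s, r^4s}, so |H| = 6.

6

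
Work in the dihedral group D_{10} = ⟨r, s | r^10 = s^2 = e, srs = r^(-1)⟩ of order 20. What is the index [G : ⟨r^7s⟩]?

10

|⟨r^7s⟩| = 2 and |G| = 20.
By Lagrange, [G : H] = |G|/|H| = 20/2 = 10.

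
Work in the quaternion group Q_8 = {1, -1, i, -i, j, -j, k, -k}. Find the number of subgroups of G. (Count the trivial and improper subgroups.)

|G| = 8, so by Lagrange every subgroup order divides 8. Divisors: 1, 2, 4, 8.
Subgroups by order — order 1: 1; order 2: 1; order 4: 3; order 8: 1.
Total: 1 + 1 + 3 + 1 = 6.

6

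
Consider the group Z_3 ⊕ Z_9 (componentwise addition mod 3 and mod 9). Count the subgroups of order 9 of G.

|G| = 27 and 9 | 27, so subgroups of order 9 are possible by Lagrange.
The subgroups of order 9 are: {(0,0), (0,1), (0,2), (0,3), (0,4), (0,5), (0,6), (0,7), (0,8)}; {(0,0), (0,3), (0,6), (1,0), (1,3), (1,6), (2,0), (2,3), (2,6)}; {(0,0), (0,3), (0,6), (1,1), (1,4), (1,7), (2,2), (2,5), (2,8)}; {(0,0), (0,3), (0,6), (1,2), (1,5), (1,8), (2,1), (2,4), (2,7)}.
So G has 4 subgroups of order 9.

4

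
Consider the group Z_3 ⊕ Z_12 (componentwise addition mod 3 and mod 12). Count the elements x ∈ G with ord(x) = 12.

16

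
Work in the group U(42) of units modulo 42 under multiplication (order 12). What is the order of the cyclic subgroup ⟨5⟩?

Compute successive powers of 5 mod 42: 5, 25, 41, 37, 17, 1; 5^6 ≡ 1 (mod 42).
So |⟨5⟩| = 6.

6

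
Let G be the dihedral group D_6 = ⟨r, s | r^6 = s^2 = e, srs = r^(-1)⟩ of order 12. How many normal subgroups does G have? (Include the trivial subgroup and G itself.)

7

G has 16 subgroups. Checking conjugation-invariance by order — order 1: 1/1 normal; order 2: 1/7 normal; order 3: 1/1 normal; order 4: 0/3 normal; order 6: 3/3 normal; order 12: 1/1 normal.
Total normal subgroups: 7.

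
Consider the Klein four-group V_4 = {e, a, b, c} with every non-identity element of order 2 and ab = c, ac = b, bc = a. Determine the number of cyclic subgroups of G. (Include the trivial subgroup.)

Group the elements of G by the cyclic subgroup they generate; each cyclic subgroup of order d accounts for φ(d) elements.
Cyclic subgroups by order — order 1: 1; order 2: 3.
Total: 4.

4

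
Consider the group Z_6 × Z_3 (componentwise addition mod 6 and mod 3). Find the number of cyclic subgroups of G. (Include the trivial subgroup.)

Each element a generates a cyclic subgroup ⟨a⟩; distinct elements may generate the same one (a cyclic group of order d has φ(d) generators).
Cyclic subgroups by order — order 1: 1; order 2: 1; order 3: 4; order 6: 4.
Total: 10.

10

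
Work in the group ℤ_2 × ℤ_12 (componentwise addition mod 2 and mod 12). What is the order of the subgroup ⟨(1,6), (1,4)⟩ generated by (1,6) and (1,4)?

12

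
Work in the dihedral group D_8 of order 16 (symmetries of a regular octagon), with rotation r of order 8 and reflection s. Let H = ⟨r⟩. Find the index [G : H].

2

|⟨r⟩| = 8 and |G| = 16.
By Lagrange, [G : H] = |G|/|H| = 16/8 = 2.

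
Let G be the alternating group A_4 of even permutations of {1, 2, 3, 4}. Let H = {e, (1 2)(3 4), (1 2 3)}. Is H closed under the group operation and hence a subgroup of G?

No

(1 2 3) ∈ H but its inverse (1 3 2) ∉ H, so H is not a subgroup.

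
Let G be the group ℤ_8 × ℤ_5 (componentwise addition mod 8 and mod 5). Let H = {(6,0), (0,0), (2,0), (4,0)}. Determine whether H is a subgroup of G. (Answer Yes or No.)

|H| = 4 divides |G| = 40, consistent with Lagrange.
H contains the identity, every element's inverse is in H, and H is closed under +: it is a subgroup.
In fact H = ⟨(6,0)⟩.

Yes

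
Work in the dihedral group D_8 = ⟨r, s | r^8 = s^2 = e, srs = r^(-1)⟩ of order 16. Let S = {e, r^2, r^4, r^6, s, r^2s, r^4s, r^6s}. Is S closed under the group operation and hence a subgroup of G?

Yes

|S| = 8 divides |G| = 16, consistent with Lagrange.
S contains the identity, every element's inverse is in S, and S is closed under ·: it is a subgroup.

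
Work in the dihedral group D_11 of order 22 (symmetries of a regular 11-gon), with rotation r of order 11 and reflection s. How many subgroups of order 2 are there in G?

11

|G| = 22 and 2 | 22, so subgroups of order 2 are possible by Lagrange.
The subgroups of order 2 are: {e, r^10s}; {e, r^2s}; {e, r^3s}; {e, r^4s}; … (11 in all).
So G has 11 subgroups of order 2.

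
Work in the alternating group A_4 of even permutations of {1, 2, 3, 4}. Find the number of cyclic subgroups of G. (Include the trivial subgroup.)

A cyclic subgroup of order d is generated by each of its φ(d) elements of order d, so the cyclic subgroups of order d number (#elements of order d)/φ(d).
Cyclic subgroups by order — order 1: 1; order 2: 3; order 3: 4.
Total: 8.

8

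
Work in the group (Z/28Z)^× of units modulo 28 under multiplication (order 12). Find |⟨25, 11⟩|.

6

|⟨25⟩| = 3 and |⟨11⟩| = 6, so |H| is a multiple of lcm(3, 6) = 6 and divides |G| = 12.
Closing under the operation: H = {1, 9, 11, 15, 23, 25}, so |H| = 6.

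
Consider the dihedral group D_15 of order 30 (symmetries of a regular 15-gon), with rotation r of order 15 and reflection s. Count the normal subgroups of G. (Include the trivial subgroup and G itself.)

5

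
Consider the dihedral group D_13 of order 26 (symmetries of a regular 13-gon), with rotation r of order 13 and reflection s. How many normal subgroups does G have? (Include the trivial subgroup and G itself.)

3

G has 16 subgroups. Checking conjugation-invariance by order — order 1: 1/1 normal; order 2: 0/13 normal; order 13: 1/1 normal; order 26: 1/1 normal.
Total normal subgroups: 3.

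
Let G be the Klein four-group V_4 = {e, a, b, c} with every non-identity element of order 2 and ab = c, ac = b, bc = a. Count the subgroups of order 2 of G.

3

|G| = 4 and 2 | 4, so subgroups of order 2 are possible by Lagrange.
The subgroups of order 2 are: {e, a}; {e, b}; {e, c}.
So G has 3 subgroups of order 2.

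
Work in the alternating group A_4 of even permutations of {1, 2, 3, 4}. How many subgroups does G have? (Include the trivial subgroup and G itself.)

10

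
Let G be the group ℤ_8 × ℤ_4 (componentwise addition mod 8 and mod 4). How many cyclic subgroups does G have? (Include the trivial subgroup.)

Group the elements of G by the cyclic subgroup they generate; each cyclic subgroup of order d accounts for φ(d) elements.
Cyclic subgroups by order — order 1: 1; order 2: 3; order 4: 6; order 8: 4.
Total: 14.

14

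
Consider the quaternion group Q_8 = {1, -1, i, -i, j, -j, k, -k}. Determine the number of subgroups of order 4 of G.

|G| = 8 and 4 | 8, so subgroups of order 4 are possible by Lagrange.
The subgroups of order 4 are: {1, -1, i, -i}; {1, -1, j, -j}; {1, -1, k, -k}.
So G has 3 subgroups of order 4.

3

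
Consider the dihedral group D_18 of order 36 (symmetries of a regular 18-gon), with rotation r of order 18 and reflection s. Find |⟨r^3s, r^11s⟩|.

18

|⟨r^3s⟩| = 2 and |⟨r^11s⟩| = 2, so |H| is a multiple of lcm(2, 2) = 2 and divides |G| = 36.
Closing under the operation: H = {e, r^2, r^4, r^6, r^8, r^10, r^12, r^14, r^16, rs, r^3s, r^5s, r^7s, r^9s, r^11s, r^13s, r^15s, r^17s}, so |H| = 18.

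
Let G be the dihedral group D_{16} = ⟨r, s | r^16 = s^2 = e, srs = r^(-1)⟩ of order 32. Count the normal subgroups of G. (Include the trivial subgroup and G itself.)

G has 36 subgroups. Checking conjugation-invariance by order — order 1: 1/1 normal; order 2: 1/17 normal; order 4: 1/9 normal; order 8: 1/5 normal; order 16: 3/3 normal; order 32: 1/1 normal.
Total normal subgroups: 8.

8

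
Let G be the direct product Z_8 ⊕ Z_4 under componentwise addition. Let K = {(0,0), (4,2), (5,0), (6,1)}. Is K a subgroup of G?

No

(6,1) ∈ K but its inverse (2,3) ∉ K, so K is not a subgroup.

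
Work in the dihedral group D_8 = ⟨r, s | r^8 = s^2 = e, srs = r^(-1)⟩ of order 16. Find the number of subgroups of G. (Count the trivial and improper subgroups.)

|G| = 16, so by Lagrange every subgroup order divides 16. Divisors: 1, 2, 4, 8, 16.
Subgroups by order — order 1: 1; order 2: 9; order 4: 5; order 8: 3; order 16: 1.
Total: 1 + 9 + 5 + 3 + 1 = 19.

19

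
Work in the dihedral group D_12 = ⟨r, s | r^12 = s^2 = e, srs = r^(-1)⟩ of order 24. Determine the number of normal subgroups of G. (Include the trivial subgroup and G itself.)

G has 34 subgroups. Checking conjugation-invariance by order — order 1: 1/1 normal; order 2: 1/13 normal; order 3: 1/1 normal; order 4: 1/7 normal; order 6: 1/5 normal; order 8: 0/3 normal; order 12: 3/3 normal; order 24: 1/1 normal.
Total normal subgroups: 9.

9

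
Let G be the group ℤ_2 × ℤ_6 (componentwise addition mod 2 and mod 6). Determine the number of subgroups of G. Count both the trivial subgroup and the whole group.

|G| = 12, so by Lagrange every subgroup order divides 12. Divisors: 1, 2, 3, 4, 6, 12.
Subgroups by order — order 1: 1; order 2: 3; order 3: 1; order 4: 1; order 6: 3; order 12: 1.
Total: 1 + 3 + 1 + 1 + 3 + 1 = 10.

10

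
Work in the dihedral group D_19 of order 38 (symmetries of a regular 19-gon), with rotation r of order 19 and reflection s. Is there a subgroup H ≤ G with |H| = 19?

Yes

19 | 38. A subgroup of order 19 is {e, r, r^2, r^3, r^4, r^5, r^6, r^7, r^8, r^9, r^10, r^11, r^12, r^13, r^14, r^15, r^16, r^17, r^18}.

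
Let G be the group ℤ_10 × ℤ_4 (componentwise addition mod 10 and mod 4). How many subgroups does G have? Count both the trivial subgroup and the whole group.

16

|G| = 40, so by Lagrange every subgroup order divides 40. Divisors: 1, 2, 4, 5, 8, 10, 20, 40.
Subgroups by order — order 1: 1; order 2: 3; order 4: 3; order 5: 1; order 8: 1; order 10: 3; order 20: 3; order 40: 1.
Total: 1 + 3 + 3 + 1 + 1 + 3 + 3 + 1 = 16.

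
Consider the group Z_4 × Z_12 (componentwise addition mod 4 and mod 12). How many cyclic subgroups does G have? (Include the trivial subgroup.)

Each element a generates a cyclic subgroup ⟨a⟩; distinct elements may generate the same one (a cyclic group of order d has φ(d) generators).
Cyclic subgroups by order — order 1: 1; order 2: 3; order 3: 1; order 4: 6; order 6: 3; order 12: 6.
Total: 20.

20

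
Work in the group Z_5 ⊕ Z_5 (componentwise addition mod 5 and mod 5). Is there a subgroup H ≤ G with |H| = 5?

Yes

5 | 25. A subgroup of order 5 is {(0,0), (0,1), (0,2), (0,3), (0,4)}.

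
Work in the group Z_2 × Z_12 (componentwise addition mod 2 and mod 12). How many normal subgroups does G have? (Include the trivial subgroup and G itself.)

16

G is abelian, so every subgroup is normal.
G has 16 subgroups in total, hence 16 normal subgroups.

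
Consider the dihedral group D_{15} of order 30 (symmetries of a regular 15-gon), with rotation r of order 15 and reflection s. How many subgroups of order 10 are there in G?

|G| = 30 and 10 | 30, so subgroups of order 10 are possible by Lagrange.
The subgroups of order 10 are: {e, r^3, r^6, r^9, r^12, rs, r^4s, r^7s, r^10s, r^13s}; {e, r^3, r^6, r^9, r^12, r^2s, r^5s, r^8s, r^11s, r^14s}; {e, r^3, r^6, r^9, r^12, s, r^3s, r^6s, r^9s, r^12s}.
So G has 3 subgroups of order 10.

3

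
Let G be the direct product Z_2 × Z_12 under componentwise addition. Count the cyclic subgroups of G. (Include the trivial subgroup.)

Each element a generates a cyclic subgroup ⟨a⟩; distinct elements may generate the same one (a cyclic group of order d has φ(d) generators).
Cyclic subgroups by order — order 1: 1; order 2: 3; order 3: 1; order 4: 2; order 6: 3; order 12: 2.
Total: 12.

12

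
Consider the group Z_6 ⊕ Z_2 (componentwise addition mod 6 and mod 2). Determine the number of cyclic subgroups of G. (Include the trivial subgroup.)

8

Each element a generates a cyclic subgroup ⟨a⟩; distinct elements may generate the same one (a cyclic group of order d has φ(d) generators).
Cyclic subgroups by order — order 1: 1; order 2: 3; order 3: 1; order 6: 3.
Total: 8.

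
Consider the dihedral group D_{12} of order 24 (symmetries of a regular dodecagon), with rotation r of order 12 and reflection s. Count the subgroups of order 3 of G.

1

|G| = 24 and 3 | 24, so subgroups of order 3 are possible by Lagrange.
The subgroups of order 3 are: {e, r^4, r^8}.
So G has 1 subgroup of order 3.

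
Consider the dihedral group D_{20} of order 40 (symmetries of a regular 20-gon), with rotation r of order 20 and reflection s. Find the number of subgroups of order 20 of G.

3

|G| = 40 and 20 | 40, so subgroups of order 20 are possible by Lagrange.
The subgroups of order 20 are: {e, r, r^2, r^3, r^4, r^5, r^6, r^7, r^8, r^9, r^10, r^11, r^12, r^13, r^14, r^15, r^16, r^17, r^18, r^19}; {e, r^2, r^4, r^6, r^8, r^10, r^12, r^14, r^16, r^18, s, r^2s, r^4s, r^6s, r^8s, r^10s, r^12s, r^14s, r^16s, r^18s}; {e, r^2, r^4, r^6, r^8, r^10, r^12, r^14, r^16, r^18, rs, r^3s, r^5s, r^7s, r^9s, r^11s, r^13s, r^15s, r^17s, r^19s}.
So G has 3 subgroups of order 20.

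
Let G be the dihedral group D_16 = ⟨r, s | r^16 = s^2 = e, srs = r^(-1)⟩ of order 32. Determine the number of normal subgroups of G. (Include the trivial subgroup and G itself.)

8

G has 36 subgroups. Checking conjugation-invariance by order — order 1: 1/1 normal; order 2: 1/17 normal; order 4: 1/9 normal; order 8: 1/5 normal; order 16: 3/3 normal; order 32: 1/1 normal.
Total normal subgroups: 8.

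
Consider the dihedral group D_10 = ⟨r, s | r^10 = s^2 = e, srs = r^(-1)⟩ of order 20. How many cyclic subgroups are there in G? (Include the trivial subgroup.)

Group the elements of G by the cyclic subgroup they generate; each cyclic subgroup of order d accounts for φ(d) elements.
Cyclic subgroups by order — order 1: 1; order 2: 11; order 5: 1; order 10: 1.
Total: 14.

14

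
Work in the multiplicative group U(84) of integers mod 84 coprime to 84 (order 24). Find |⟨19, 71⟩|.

12

|⟨19⟩| = 6 and |⟨71⟩| = 2, so |H| is a multiple of lcm(6, 2) = 6 and divides |G| = 24.
Closing under the operation: H = {1, 5, 11, 17, 19, 23, 25, 31, 37, 41, 55, 71}, so |H| = 12.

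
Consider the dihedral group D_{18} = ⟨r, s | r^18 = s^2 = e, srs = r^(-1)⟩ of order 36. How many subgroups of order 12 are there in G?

3

|G| = 36 and 12 | 36, so subgroups of order 12 are possible by Lagrange.
The subgroups of order 12 are: {e, r^3, r^6, r^9, r^12, r^15, rs, r^4s, r^7s, r^10s, r^13s, r^16s}; {e, r^3, r^6, r^9, r^12, r^15, r^2s, r^5s, r^8s, r^11s, r^14s, r^17s}; {e, r^3, r^6, r^9, r^12, r^15, s, r^3s, r^6s, r^9s, r^12s, r^15s}.
So G has 3 subgroups of order 12.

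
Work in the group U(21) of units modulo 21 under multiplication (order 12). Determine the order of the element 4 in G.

Compute successive powers of 4 mod 21: 4, 16, 1; 4^3 ≡ 1 (mod 21).
So |⟨4⟩| = 3.

3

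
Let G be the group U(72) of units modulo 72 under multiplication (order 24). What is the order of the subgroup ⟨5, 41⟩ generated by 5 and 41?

|⟨5⟩| = 6 and |⟨41⟩| = 6, so |H| is a multiple of lcm(6, 6) = 6 and divides |G| = 24.
Closing under the operation: H = {1, 5, 13, 17, 25, 29, 37, 41, 49, 53, 61, 65}, so |H| = 12.

12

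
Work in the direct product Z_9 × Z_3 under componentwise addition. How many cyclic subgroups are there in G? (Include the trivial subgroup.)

A cyclic subgroup of order d is generated by each of its φ(d) elements of order d, so the cyclic subgroups of order d number (#elements of order d)/φ(d).
Cyclic subgroups by order — order 1: 1; order 3: 4; order 9: 3.
Total: 8.

8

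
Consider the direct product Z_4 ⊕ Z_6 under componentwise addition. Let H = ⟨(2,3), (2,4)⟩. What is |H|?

12

|⟨(2,3)⟩| = 2 and |⟨(2,4)⟩| = 6, so |H| is a multiple of lcm(2, 6) = 6 and divides |G| = 24.
Closing under the operation: H = {(0,0), (0,1), (0,2), (0,3), (0,4), (0,5), (2,0), (2,1), (2,2), (2,3), (2,4), (2,5)}, so |H| = 12.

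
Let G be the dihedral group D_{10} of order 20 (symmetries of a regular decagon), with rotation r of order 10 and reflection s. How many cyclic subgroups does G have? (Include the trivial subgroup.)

14

A cyclic subgroup of order d is generated by each of its φ(d) elements of order d, so the cyclic subgroups of order d number (#elements of order d)/φ(d).
Cyclic subgroups by order — order 1: 1; order 2: 11; order 5: 1; order 10: 1.
Total: 14.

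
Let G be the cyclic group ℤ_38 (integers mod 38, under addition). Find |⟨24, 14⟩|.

19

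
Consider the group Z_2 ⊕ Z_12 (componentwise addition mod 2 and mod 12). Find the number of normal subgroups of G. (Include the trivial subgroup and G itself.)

16

G is abelian, so every subgroup is normal.
G has 16 subgroups in total, hence 16 normal subgroups.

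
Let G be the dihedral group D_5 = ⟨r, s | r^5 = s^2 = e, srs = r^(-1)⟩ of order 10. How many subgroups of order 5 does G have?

|G| = 10 and 5 | 10, so subgroups of order 5 are possible by Lagrange.
The subgroups of order 5 are: {e, r, r^2, r^3, r^4}.
So G has 1 subgroup of order 5.

1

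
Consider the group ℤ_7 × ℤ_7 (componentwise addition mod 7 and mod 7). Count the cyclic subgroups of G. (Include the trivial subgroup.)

9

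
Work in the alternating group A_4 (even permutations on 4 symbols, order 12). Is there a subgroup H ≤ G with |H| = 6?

6 | 12, so Lagrange does not rule it out; but checking all subgroups of G, none has order 6.
(A_4 is the standard example that the converse of Lagrange fails.)

No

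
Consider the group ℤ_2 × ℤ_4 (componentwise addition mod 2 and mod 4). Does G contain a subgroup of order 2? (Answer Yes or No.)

Yes

2 | 8. A subgroup of order 2 is {(0,0), (0,2)}.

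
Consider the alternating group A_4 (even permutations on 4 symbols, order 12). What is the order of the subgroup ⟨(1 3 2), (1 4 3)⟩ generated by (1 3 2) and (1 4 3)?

12

|⟨(1 3 2)⟩| = 3 and |⟨(1 4 3)⟩| = 3, so |H| is a multiple of lcm(3, 3) = 3 and divides |G| = 12.
Closing {(1 3 2), (1 4 3)} under the group operation gives all of G, so |H| = 12.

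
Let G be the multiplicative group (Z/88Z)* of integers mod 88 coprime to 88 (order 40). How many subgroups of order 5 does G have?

|G| = 40 and 5 | 40, so subgroups of order 5 are possible by Lagrange.
The subgroups of order 5 are: {1, 9, 25, 49, 81}.
So G has 1 subgroup of order 5.

1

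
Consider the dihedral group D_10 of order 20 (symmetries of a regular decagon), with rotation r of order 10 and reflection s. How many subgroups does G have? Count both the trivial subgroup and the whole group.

|G| = 20, so by Lagrange every subgroup order divides 20. Divisors: 1, 2, 4, 5, 10, 20.
Subgroups by order — order 1: 1; order 2: 11; order 4: 5; order 5: 1; order 10: 3; order 20: 1.
Total: 1 + 11 + 5 + 1 + 3 + 1 = 22.

22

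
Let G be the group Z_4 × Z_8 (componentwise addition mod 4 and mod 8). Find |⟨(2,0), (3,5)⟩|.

|⟨(2,0)⟩| = 2 and |⟨(3,5)⟩| = 8, so |H| is a multiple of lcm(2, 8) = 8 and divides |G| = 32.
Closing under the operation: H = {(0,0), (0,2), (0,4), (0,6), (1,1), (1,3), (1,5), (1,7), (2,0), (2,2), (2,4), (2,6), (3,1), (3,3), (3,5), (3,7)}, so |H| = 16.

16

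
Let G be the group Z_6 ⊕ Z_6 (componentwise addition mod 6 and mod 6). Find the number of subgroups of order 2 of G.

3

|G| = 36 and 2 | 36, so subgroups of order 2 are possible by Lagrange.
The subgroups of order 2 are: {(0,0), (0,3)}; {(0,0), (3,0)}; {(0,0), (3,3)}.
So G has 3 subgroups of order 2.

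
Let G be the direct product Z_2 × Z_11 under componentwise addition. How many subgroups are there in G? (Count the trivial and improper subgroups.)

4

|G| = 22, so by Lagrange every subgroup order divides 22. Divisors: 1, 2, 11, 22.
Subgroups by order — order 1: 1; order 2: 1; order 11: 1; order 22: 1.
Total: 1 + 1 + 1 + 1 = 4.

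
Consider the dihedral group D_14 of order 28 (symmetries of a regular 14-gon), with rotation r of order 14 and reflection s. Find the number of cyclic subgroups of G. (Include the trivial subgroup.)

18

A cyclic subgroup of order d is generated by each of its φ(d) elements of order d, so the cyclic subgroups of order d number (#elements of order d)/φ(d).
Cyclic subgroups by order — order 1: 1; order 2: 15; order 7: 1; order 14: 1.
Total: 18.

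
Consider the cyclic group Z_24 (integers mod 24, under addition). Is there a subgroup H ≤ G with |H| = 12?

Yes

12 | 24. A subgroup of order 12 is {0, 2, 4, 6, 8, 10, 12, 14, 16, 18, 20, 22}.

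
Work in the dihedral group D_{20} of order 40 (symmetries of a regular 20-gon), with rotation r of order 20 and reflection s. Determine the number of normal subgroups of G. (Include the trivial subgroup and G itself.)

G has 48 subgroups. Checking conjugation-invariance by order — order 1: 1/1 normal; order 2: 1/21 normal; order 4: 1/11 normal; order 5: 1/1 normal; order 8: 0/5 normal; order 10: 1/5 normal; order 20: 3/3 normal; order 40: 1/1 normal.
Total normal subgroups: 9.

9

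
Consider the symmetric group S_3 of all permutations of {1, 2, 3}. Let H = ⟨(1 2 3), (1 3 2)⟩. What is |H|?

3

|⟨(1 2 3)⟩| = 3 and |⟨(1 3 2)⟩| = 3, so |H| is a multiple of lcm(3, 3) = 3 and divides |G| = 6.
Closing under the operation: H = {e, (1 2 3), (1 3 2)}, so |H| = 3.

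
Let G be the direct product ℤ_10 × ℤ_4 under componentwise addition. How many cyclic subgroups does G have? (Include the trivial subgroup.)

12

Each element a generates a cyclic subgroup ⟨a⟩; distinct elements may generate the same one (a cyclic group of order d has φ(d) generators).
Cyclic subgroups by order — order 1: 1; order 2: 3; order 4: 2; order 5: 1; order 10: 3; order 20: 2.
Total: 12.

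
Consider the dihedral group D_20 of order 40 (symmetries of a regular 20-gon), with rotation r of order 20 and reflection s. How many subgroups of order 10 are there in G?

|G| = 40 and 10 | 40, so subgroups of order 10 are possible by Lagrange.
The subgroups of order 10 are: {e, r^2, r^4, r^6, r^8, r^10, r^12, r^14, r^16, r^18}; {e, r^4, r^8, r^12, r^16, r^2s, r^6s, r^10s, r^14s, r^18s}; {e, r^4, r^8, r^12, r^16, r^3s, r^7s, r^11s, r^15s, r^19s}; {e, r^4, r^8, r^12, r^16, s, r^4s, r^8s, r^12s, r^16s}; … (5 in all).
So G has 5 subgroups of order 10.

5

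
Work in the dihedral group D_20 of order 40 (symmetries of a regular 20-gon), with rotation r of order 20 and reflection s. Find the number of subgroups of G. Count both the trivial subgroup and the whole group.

48

|G| = 40, so by Lagrange every subgroup order divides 40. Divisors: 1, 2, 4, 5, 8, 10, 20, 40.
Subgroups by order — order 1: 1; order 2: 21; order 4: 11; order 5: 1; order 8: 5; order 10: 5; order 20: 3; order 40: 1.
Total: 1 + 21 + 11 + 1 + 5 + 5 + 3 + 1 = 48.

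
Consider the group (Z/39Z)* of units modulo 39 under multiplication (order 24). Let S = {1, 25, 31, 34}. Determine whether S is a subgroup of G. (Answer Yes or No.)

Yes

|S| = 4 divides |G| = 24, consistent with Lagrange.
S contains the identity, every element's inverse is in S, and S is closed under ·: it is a subgroup.
In fact S = ⟨34⟩.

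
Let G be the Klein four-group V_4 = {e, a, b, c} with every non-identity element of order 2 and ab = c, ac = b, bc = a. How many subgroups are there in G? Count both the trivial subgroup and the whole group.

|G| = 4, so by Lagrange every subgroup order divides 4. Divisors: 1, 2, 4.
Subgroups by order — order 1: 1; order 2: 3; order 4: 1.
Total: 1 + 3 + 1 = 5.

5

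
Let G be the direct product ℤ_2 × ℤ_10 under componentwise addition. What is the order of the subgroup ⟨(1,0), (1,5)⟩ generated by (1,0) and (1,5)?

4

|⟨(1,0)⟩| = 2 and |⟨(1,5)⟩| = 2, so |H| is a multiple of lcm(2, 2) = 2 and divides |G| = 20.
Closing under the operation: H = {(0,0), (0,5), (1,0), (1,5)}, so |H| = 4.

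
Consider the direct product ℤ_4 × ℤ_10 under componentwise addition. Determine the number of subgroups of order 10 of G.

3

|G| = 40 and 10 | 40, so subgroups of order 10 are possible by Lagrange.
The subgroups of order 10 are: {(0,0), (0,1), (0,2), (0,3), (0,4), (0,5), (0,6), (0,7), (0,8), (0,9)}; {(0,0), (0,2), (0,4), (0,6), (0,8), (2,0), (2,2), (2,4), (2,6), (2,8)}; {(0,0), (0,2), (0,4), (0,6), (0,8), (2,1), (2,3), (2,5), (2,7), (2,9)}.
So G has 3 subgroups of order 10.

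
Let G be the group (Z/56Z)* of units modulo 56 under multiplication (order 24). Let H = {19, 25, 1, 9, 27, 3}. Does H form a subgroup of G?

Yes

|H| = 6 divides |G| = 24, consistent with Lagrange.
H contains the identity, every element's inverse is in H, and H is closed under ·: it is a subgroup.
In fact H = ⟨3⟩.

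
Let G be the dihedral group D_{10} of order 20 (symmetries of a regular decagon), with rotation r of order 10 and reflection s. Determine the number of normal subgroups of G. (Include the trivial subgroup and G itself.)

G has 22 subgroups. Checking conjugation-invariance by order — order 1: 1/1 normal; order 2: 1/11 normal; order 4: 0/5 normal; order 5: 1/1 normal; order 10: 3/3 normal; order 20: 1/1 normal.
Total normal subgroups: 7.

7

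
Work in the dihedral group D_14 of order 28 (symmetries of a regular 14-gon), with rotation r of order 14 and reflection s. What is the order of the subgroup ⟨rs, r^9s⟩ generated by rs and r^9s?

14

|⟨rs⟩| = 2 and |⟨r^9s⟩| = 2, so |H| is a multiple of lcm(2, 2) = 2 and divides |G| = 28.
Closing under the operation: H = {e, r^2, r^4, r^6, r^8, r^10, r^12, rs, r^3s, r^5s, r^7s, r^9s, r^11s, r^13s}, so |H| = 14.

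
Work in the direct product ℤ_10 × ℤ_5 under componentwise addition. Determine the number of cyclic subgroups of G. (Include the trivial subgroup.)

14

Each element a generates a cyclic subgroup ⟨a⟩; distinct elements may generate the same one (a cyclic group of order d has φ(d) generators).
Cyclic subgroups by order — order 1: 1; order 2: 1; order 5: 6; order 10: 6.
Total: 14.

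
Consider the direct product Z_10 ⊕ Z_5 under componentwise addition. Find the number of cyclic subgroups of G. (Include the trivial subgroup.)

Group the elements of G by the cyclic subgroup they generate; each cyclic subgroup of order d accounts for φ(d) elements.
Cyclic subgroups by order — order 1: 1; order 2: 1; order 5: 6; order 10: 6.
Total: 14.

14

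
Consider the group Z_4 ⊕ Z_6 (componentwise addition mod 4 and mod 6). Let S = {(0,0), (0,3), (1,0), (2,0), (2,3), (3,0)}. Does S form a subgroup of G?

No

Closure fails: (0,3) + (3,0) = (3,3) ∉ S. So S is not a subgroup.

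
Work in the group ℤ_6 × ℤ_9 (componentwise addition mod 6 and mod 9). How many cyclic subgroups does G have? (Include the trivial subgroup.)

16

A cyclic subgroup of order d is generated by each of its φ(d) elements of order d, so the cyclic subgroups of order d number (#elements of order d)/φ(d).
Cyclic subgroups by order — order 1: 1; order 2: 1; order 3: 4; order 6: 4; order 9: 3; order 18: 3.
Total: 16.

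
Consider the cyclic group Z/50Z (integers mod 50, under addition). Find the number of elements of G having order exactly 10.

4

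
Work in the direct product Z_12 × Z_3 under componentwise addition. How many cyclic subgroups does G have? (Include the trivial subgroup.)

A cyclic subgroup of order d is generated by each of its φ(d) elements of order d, so the cyclic subgroups of order d number (#elements of order d)/φ(d).
Cyclic subgroups by order — order 1: 1; order 2: 1; order 3: 4; order 4: 1; order 6: 4; order 12: 4.
Total: 15.

15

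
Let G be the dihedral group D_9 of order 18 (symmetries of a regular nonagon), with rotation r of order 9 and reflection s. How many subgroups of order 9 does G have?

1

|G| = 18 and 9 | 18, so subgroups of order 9 are possible by Lagrange.
The subgroups of order 9 are: {e, r, r^2, r^3, r^4, r^5, r^6, r^7, r^8}.
So G has 1 subgroup of order 9.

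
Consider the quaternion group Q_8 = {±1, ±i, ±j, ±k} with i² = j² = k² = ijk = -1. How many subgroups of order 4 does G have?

3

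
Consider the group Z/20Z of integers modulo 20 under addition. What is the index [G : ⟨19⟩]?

1

|⟨19⟩| = 20 and |G| = 20.
By Lagrange, [G : H] = |G|/|H| = 20/20 = 1.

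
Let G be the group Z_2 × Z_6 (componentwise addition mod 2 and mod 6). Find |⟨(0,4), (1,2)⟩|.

6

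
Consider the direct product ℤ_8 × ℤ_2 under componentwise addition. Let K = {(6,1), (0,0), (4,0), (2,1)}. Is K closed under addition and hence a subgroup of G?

Yes

|K| = 4 divides |G| = 16, consistent with Lagrange.
K contains the identity, every element's inverse is in K, and K is closed under +: it is a subgroup.
In fact K = ⟨(6,1)⟩.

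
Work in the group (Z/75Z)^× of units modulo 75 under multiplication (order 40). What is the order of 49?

Compute successive powers of 49 mod 75: 49, 1; 49^2 ≡ 1 (mod 75).
So |⟨49⟩| = 2.

2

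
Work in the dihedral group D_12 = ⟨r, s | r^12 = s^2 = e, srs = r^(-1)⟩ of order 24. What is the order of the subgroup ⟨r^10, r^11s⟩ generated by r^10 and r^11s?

|⟨r^10⟩| = 6 and |⟨r^11s⟩| = 2, so |H| is a multiple of lcm(6, 2) = 6 and divides |G| = 24.
Closing under the operation: H = {e, r^2, r^4, r^6, r^8, r^10, rs, r^3s, r^5s, r^7s, r^9s, r^11s}, so |H| = 12.

12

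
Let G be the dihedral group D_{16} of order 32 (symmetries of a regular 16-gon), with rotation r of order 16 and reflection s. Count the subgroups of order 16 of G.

|G| = 32 and 16 | 32, so subgroups of order 16 are possible by Lagrange.
The subgroups of order 16 are: {e, r, r^2, r^3, r^4, r^5, r^6, r^7, r^8, r^9, r^10, r^11, r^12, r^13, r^14, r^15}; {e, r^2, r^4, r^6, r^8, r^10, r^12, r^14, s, r^2s, r^4s, r^6s, r^8s, r^10s, r^12s, r^14s}; {e, r^2, r^4, r^6, r^8, r^10, r^12, r^14, rs, r^3s, r^5s, r^7s, r^9s, r^11s, r^13s, r^15s}.
So G has 3 subgroups of order 16.

3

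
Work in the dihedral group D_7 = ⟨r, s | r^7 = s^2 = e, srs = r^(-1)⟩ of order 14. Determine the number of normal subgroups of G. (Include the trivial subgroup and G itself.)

G has 10 subgroups. Checking conjugation-invariance by order — order 1: 1/1 normal; order 2: 0/7 normal; order 7: 1/1 normal; order 14: 1/1 normal.
Total normal subgroups: 3.

3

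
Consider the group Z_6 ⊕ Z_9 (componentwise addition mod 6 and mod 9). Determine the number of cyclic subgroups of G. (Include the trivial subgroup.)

16

Each element a generates a cyclic subgroup ⟨a⟩; distinct elements may generate the same one (a cyclic group of order d has φ(d) generators).
Cyclic subgroups by order — order 1: 1; order 2: 1; order 3: 4; order 6: 4; order 9: 3; order 18: 3.
Total: 16.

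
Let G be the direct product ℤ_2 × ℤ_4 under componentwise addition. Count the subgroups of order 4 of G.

|G| = 8 and 4 | 8, so subgroups of order 4 are possible by Lagrange.
The subgroups of order 4 are: {(0,0), (0,1), (0,2), (0,3)}; {(0,0), (0,2), (1,0), (1,2)}; {(0,0), (0,2), (1,1), (1,3)}.
So G has 3 subgroups of order 4.

3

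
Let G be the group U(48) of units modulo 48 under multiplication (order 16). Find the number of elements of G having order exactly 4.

8

The elements of order 4 are: 5, 11, 13, 19, 29, 35, 37, 43.
That's 8.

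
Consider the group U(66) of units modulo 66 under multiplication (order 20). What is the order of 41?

Compute successive powers of 41 mod 66: 41, 31, 17, 37, 65, 25, 35, 49, …; 41^10 ≡ 1 (mod 66).
So |⟨41⟩| = 10.

10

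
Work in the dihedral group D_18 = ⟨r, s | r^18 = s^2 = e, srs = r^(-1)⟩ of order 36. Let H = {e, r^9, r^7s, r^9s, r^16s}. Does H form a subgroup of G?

|H| = 5 does not divide |G| = 36, so by Lagrange H is not a subgroup.

No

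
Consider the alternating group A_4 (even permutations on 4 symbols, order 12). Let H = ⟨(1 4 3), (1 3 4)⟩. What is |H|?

3

|⟨(1 4 3)⟩| = 3 and |⟨(1 3 4)⟩| = 3, so |H| is a multiple of lcm(3, 3) = 3 and divides |G| = 12.
Closing under the operation: H = {e, (1 3 4), (1 4 3)}, so |H| = 3.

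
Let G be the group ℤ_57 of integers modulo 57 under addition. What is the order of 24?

19

In ℤ_57, the order of an element a is n/gcd(a, n).
gcd(24, 57) = 3, so |⟨24⟩| = 57/3 = 19.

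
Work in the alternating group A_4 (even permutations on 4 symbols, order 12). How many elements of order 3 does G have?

8

The elements of order 3 are: (2 3 4), (2 4 3), (1 2 3), (1 2 4), (1 3 2), (1 3 4), (1 4 2), (1 4 3).
That's 8.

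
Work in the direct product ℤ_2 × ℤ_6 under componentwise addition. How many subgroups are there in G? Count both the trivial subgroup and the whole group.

|G| = 12, so by Lagrange every subgroup order divides 12. Divisors: 1, 2, 3, 4, 6, 12.
Subgroups by order — order 1: 1; order 2: 3; order 3: 1; order 4: 1; order 6: 3; order 12: 1.
Total: 1 + 3 + 1 + 1 + 3 + 1 = 10.

10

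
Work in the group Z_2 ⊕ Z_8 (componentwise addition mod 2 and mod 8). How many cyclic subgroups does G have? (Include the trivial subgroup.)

Each element a generates a cyclic subgroup ⟨a⟩; distinct elements may generate the same one (a cyclic group of order d has φ(d) generators).
Cyclic subgroups by order — order 1: 1; order 2: 3; order 4: 2; order 8: 2.
Total: 8.

8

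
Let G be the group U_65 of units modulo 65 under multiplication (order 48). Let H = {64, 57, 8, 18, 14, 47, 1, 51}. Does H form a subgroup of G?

Yes

|H| = 8 divides |G| = 48, consistent with Lagrange.
H contains the identity, every element's inverse is in H, and H is closed under ·: it is a subgroup.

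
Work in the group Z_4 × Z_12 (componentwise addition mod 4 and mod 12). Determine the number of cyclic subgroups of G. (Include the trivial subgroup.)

Each element a generates a cyclic subgroup ⟨a⟩; distinct elements may generate the same one (a cyclic group of order d has φ(d) generators).
Cyclic subgroups by order — order 1: 1; order 2: 3; order 3: 1; order 4: 6; order 6: 3; order 12: 6.
Total: 20.

20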